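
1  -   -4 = 5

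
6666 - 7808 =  - 1142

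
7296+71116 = 78412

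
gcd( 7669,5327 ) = 1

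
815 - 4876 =  -  4061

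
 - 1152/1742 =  - 1 + 295/871=- 0.66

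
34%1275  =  34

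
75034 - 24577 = 50457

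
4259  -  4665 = -406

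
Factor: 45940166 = 2^1*1097^1*20939^1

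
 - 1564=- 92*17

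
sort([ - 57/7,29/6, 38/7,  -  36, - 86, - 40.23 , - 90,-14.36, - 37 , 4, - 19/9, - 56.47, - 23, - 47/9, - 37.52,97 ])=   [ - 90, - 86 ,  -  56.47, - 40.23, - 37.52, - 37, - 36, - 23 ,- 14.36, - 57/7, - 47/9 , - 19/9, 4 , 29/6,38/7,97] 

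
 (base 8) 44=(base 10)36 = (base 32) 14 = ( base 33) 13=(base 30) 16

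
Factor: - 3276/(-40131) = 2^2*7^( - 2) = 4/49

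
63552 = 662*96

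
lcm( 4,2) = 4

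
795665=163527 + 632138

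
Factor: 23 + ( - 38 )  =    -  3^1*5^1 =- 15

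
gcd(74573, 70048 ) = 1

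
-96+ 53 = - 43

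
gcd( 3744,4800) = 96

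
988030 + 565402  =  1553432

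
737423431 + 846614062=1584037493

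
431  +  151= 582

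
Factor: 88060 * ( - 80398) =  - 7079847880 = - 2^3*5^1*7^1*17^1* 37^1*61^1 * 659^1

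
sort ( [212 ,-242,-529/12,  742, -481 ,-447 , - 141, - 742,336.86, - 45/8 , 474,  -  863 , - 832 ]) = [ - 863 , -832,  -  742, - 481 ,-447,  -  242 ,-141, - 529/12, - 45/8,212, 336.86,474 , 742 ] 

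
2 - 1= 1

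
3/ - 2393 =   -  3/2393 = - 0.00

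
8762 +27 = 8789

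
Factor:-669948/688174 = - 2^1*3^1*47^(-1 )*7321^( - 1) * 55829^1  =  -334974/344087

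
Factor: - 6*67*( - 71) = 2^1*3^1*67^1 * 71^1 =28542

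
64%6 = 4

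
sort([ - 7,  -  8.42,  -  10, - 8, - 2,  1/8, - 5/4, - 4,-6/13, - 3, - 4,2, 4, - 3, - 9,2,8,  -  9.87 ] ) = [ - 10, - 9.87, - 9  , - 8.42, - 8, - 7, - 4, - 4,  -  3, - 3 ,-2, -5/4, - 6/13, 1/8,2, 2 , 4, 8] 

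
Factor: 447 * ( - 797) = -356259=-  3^1*149^1*797^1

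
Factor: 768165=3^1*5^1*83^1 *617^1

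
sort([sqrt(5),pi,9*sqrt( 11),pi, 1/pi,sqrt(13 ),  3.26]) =[1/pi,sqrt( 5 ), pi,pi,  3.26,sqrt( 13 ),9 *sqrt(11) ]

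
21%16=5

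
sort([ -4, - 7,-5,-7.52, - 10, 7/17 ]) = [- 10, - 7.52,  -  7 , - 5, - 4, 7/17 ] 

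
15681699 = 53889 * 291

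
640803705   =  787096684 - 146292979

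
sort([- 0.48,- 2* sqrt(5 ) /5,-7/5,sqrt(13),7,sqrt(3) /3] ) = [ - 7/5, - 2*sqrt(5)/5, - 0.48,sqrt( 3) /3,sqrt(13), 7]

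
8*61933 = 495464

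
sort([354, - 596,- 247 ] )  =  [ - 596, - 247,354 ] 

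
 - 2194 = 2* (- 1097 )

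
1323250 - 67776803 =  - 66453553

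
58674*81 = 4752594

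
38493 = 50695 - 12202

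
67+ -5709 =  - 5642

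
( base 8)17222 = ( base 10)7826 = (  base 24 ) DE2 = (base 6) 100122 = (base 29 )98p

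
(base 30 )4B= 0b10000011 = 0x83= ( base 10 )131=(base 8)203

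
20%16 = 4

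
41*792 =32472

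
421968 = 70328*6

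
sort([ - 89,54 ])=[-89, 54]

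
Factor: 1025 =5^2*41^1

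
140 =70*2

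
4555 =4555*1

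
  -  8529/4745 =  - 2 + 961/4745=-1.80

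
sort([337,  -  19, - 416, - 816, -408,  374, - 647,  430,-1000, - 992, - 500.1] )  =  [ - 1000, - 992, - 816,  -  647, - 500.1, - 416, - 408, - 19,337,  374,430]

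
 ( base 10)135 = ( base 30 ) 4F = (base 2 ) 10000111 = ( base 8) 207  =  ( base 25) 5a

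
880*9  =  7920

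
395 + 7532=7927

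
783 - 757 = 26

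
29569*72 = 2128968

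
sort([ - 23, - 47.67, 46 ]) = [-47.67 ,  -  23,46] 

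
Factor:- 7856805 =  - 3^1*5^1*11^1*17^1*2801^1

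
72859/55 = 72859/55 = 1324.71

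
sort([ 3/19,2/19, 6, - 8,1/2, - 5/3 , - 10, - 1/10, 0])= [ - 10, - 8 , - 5/3, -1/10,0, 2/19 , 3/19,1/2, 6] 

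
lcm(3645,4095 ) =331695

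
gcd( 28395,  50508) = 9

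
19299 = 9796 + 9503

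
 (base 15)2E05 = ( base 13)467c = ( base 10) 9905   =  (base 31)A9G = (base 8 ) 23261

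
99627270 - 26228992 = 73398278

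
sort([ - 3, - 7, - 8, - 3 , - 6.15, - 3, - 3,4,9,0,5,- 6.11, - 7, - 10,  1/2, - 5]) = [ - 10, - 8, - 7, - 7, - 6.15, - 6.11, - 5, - 3, - 3, - 3, - 3,0, 1/2,4,5, 9]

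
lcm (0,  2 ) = 0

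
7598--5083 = 12681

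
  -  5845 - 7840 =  - 13685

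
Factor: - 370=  - 2^1*5^1*37^1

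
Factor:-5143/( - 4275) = 3^( - 2 )*5^(-2)*19^ (-1 )*37^1*139^1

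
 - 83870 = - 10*8387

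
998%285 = 143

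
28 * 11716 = 328048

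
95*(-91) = -8645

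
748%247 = 7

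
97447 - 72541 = 24906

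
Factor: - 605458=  - 2^1*7^1 * 59^1*733^1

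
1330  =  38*35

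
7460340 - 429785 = 7030555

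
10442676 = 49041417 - 38598741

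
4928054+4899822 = 9827876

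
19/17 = 1 + 2/17 = 1.12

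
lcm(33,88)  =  264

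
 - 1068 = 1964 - 3032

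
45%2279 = 45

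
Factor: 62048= 2^5*7^1*277^1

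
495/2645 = 99/529 = 0.19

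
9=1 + 8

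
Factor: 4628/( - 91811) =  - 2^2*13^1 * 89^1*91811^(-1 )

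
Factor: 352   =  2^5* 11^1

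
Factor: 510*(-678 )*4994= - 2^3*3^2*5^1*11^1 * 17^1 *113^1*227^1 = -  1726825320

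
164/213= 164/213 = 0.77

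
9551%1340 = 171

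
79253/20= 3962 +13/20=3962.65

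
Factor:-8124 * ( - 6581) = 53464044  =  2^2*3^1*677^1* 6581^1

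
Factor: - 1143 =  - 3^2*127^1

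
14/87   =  14/87 = 0.16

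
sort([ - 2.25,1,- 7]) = [-7, - 2.25,1]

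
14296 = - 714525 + 728821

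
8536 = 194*44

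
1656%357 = 228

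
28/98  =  2/7=0.29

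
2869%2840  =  29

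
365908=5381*68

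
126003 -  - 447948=573951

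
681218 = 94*7247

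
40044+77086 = 117130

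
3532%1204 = 1124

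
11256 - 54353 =-43097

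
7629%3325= 979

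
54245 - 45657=8588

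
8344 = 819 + 7525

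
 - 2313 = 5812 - 8125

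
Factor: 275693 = 11^1*71^1*353^1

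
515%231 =53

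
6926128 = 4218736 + 2707392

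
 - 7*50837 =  - 355859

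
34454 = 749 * 46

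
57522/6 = 9587  =  9587.00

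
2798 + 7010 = 9808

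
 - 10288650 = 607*(-16950)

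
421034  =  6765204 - 6344170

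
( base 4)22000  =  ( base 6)2544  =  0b1010000000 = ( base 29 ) m2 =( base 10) 640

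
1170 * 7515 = 8792550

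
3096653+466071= 3562724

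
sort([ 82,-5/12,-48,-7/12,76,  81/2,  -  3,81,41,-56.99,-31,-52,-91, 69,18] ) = [ - 91, - 56.99, - 52,-48,  -  31 , - 3 ,-7/12, - 5/12, 18,81/2,41,69,76,81,82]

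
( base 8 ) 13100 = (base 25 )92L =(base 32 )5i0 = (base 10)5696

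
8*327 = 2616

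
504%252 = 0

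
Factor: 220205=5^1*44041^1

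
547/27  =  547/27 =20.26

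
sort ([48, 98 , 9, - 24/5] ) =[ - 24/5,9,  48, 98]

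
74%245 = 74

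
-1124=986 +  - 2110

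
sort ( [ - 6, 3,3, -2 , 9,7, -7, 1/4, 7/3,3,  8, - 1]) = [ - 7, - 6, - 2,-1, 1/4, 7/3, 3, 3,3, 7, 8, 9] 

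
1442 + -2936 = -1494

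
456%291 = 165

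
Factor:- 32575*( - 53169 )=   1731980175=3^1*5^2*37^1 * 479^1*1303^1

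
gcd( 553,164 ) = 1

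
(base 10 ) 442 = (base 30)EM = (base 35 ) cm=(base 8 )672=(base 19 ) 145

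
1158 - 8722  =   - 7564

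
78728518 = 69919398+8809120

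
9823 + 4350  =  14173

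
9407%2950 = 557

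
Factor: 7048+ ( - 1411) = 3^1 * 1879^1 = 5637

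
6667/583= 6667/583 = 11.44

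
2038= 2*1019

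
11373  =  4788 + 6585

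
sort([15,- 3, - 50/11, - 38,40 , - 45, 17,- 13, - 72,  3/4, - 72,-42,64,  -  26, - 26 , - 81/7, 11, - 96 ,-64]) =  [ - 96, - 72, - 72,  -  64,- 45, - 42, - 38, - 26,-26, - 13 , - 81/7, - 50/11, - 3, 3/4,11, 15,17, 40, 64 ] 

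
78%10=8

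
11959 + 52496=64455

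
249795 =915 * 273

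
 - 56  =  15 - 71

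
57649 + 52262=109911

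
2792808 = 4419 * 632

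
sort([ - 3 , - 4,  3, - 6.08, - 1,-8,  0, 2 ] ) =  [  -  8,-6.08,-4, - 3,-1,0, 2, 3 ]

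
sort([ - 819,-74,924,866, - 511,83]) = [ - 819, - 511, - 74,83, 866,  924 ] 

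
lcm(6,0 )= 0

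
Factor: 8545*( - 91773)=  - 3^4 * 5^1*11^1*103^1*1709^1 = - 784200285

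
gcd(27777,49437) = 3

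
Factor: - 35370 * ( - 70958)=2^2*3^3*5^1*17^1*131^1*2087^1 = 2509784460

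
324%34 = 18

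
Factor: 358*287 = 102746 = 2^1*7^1 * 41^1 *179^1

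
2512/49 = 2512/49 = 51.27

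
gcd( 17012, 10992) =4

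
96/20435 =96/20435 = 0.00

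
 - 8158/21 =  - 389+11/21 = -388.48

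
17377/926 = 18 + 709/926 = 18.77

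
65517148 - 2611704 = 62905444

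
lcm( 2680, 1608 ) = 8040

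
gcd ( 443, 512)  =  1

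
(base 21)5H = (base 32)3q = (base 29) 46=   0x7a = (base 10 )122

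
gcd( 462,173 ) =1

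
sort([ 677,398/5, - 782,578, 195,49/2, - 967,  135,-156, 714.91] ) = [ - 967 ,- 782, - 156, 49/2,398/5, 135,195 , 578, 677,714.91]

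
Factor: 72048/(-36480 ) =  - 2^(-3) * 5^( - 1 )*79^1 = - 79/40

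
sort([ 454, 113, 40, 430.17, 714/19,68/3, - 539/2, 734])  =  [ - 539/2, 68/3,714/19, 40,113, 430.17, 454, 734 ]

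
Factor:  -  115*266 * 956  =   - 29244040 = - 2^3 * 5^1*7^1*19^1 * 23^1*239^1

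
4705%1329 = 718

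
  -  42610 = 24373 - 66983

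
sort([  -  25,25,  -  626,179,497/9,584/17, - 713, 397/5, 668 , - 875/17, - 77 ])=[-713, - 626, - 77, - 875/17, - 25, 25, 584/17,497/9, 397/5 , 179, 668]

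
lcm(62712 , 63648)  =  4264416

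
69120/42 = 1645 + 5/7 = 1645.71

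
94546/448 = 47273/224 = 211.04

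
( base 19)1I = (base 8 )45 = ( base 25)1c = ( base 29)18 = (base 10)37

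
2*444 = 888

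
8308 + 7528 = 15836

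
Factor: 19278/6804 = 17/6 = 2^ (-1)*3^( - 1)*17^1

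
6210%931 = 624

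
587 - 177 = 410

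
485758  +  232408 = 718166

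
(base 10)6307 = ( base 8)14243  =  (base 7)24250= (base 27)8HG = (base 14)2427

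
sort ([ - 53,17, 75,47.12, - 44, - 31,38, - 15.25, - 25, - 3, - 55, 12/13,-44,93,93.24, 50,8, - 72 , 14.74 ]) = [ - 72, - 55, -53, - 44 , - 44, - 31, - 25, - 15.25,-3,12/13, 8,14.74,  17,38, 47.12, 50,75, 93, 93.24 ]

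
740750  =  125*5926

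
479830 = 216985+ 262845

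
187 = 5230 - 5043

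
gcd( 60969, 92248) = 1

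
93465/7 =13352 +1/7  =  13352.14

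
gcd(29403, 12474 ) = 891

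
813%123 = 75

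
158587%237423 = 158587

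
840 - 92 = 748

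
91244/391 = 233+ 141/391 = 233.36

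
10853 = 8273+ 2580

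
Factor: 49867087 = 1997^1*24971^1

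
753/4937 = 753/4937 = 0.15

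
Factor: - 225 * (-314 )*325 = 22961250=2^1*3^2*5^4*13^1 * 157^1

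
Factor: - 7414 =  -2^1* 11^1*337^1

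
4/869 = 4/869 = 0.00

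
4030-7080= -3050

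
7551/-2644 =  - 7551/2644= - 2.86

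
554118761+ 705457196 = 1259575957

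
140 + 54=194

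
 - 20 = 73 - 93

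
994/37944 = 497/18972 = 0.03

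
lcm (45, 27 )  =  135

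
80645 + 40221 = 120866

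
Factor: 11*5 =5^1*11^1 =55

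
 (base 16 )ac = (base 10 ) 172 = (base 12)124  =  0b10101100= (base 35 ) 4W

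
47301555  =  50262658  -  2961103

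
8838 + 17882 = 26720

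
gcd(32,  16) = 16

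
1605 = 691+914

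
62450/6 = 31225/3= 10408.33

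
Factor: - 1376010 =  - 2^1*3^2*5^1 *15289^1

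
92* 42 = 3864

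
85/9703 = 85/9703=0.01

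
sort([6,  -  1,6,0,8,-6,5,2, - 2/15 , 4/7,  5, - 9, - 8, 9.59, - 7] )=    [ - 9, -8, - 7, - 6, - 1, - 2/15,0,4/7,  2,5,  5, 6,6,8,9.59 ] 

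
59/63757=59/63757  =  0.00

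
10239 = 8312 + 1927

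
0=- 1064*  0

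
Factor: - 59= - 59^1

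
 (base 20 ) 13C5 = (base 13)43B7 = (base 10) 9445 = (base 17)1fba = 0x24E5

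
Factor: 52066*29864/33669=1554899024/33669 = 2^4 * 3^( - 3)*7^1*29^( - 1)*43^( - 1 )*3719^1  *  3733^1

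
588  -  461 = 127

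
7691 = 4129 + 3562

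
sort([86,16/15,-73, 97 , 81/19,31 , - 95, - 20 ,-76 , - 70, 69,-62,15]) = [-95 , - 76, - 73,-70, - 62 , - 20 , 16/15,81/19, 15, 31, 69,86,97 ]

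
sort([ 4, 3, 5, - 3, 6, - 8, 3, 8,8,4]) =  [ - 8, - 3, 3, 3,4, 4, 5,6, 8,8 ] 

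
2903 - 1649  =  1254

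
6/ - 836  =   - 1 + 415/418 = - 0.01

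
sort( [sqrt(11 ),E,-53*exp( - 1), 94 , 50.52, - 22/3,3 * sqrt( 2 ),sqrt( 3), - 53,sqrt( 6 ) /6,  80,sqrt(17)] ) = [ - 53, - 53*exp( - 1 ), - 22/3,sqrt( 6)/6,  sqrt(3 ), E,sqrt(11), sqrt( 17),3*sqrt(2),50.52, 80, 94 ] 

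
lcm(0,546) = 0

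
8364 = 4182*2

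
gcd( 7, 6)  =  1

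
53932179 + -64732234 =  - 10800055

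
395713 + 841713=1237426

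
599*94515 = 56614485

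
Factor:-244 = - 2^2*61^1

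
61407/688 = 89+175/688 = 89.25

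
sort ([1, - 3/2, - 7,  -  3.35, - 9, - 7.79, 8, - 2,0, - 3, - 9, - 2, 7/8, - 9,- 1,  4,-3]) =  [ - 9,-9, - 9, - 7.79,- 7, - 3.35  , - 3,  -  3, - 2, - 2, - 3/2, - 1,0, 7/8,1,4,8 ]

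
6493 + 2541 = 9034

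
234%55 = 14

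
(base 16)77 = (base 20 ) 5j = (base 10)119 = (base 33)3K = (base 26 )4f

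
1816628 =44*41287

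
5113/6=852+1/6 = 852.17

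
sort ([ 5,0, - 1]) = [ - 1 , 0, 5 ] 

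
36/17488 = 9/4372 = 0.00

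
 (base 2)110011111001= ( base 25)57L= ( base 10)3321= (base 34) 2tn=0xcf9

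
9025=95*95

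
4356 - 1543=2813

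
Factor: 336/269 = 2^4 * 3^1 * 7^1*269^ (  -  1)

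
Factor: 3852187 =89^1*43283^1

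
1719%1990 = 1719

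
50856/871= 58 + 26/67 =58.39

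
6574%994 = 610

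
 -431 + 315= - 116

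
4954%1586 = 196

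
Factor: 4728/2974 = 2^2 *3^1*197^1*1487^( - 1)  =  2364/1487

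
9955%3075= 730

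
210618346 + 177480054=388098400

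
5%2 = 1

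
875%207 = 47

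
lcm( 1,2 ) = 2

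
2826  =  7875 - 5049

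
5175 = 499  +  4676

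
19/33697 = 19/33697 = 0.00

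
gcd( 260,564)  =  4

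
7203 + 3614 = 10817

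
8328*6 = 49968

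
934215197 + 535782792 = 1469997989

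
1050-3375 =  - 2325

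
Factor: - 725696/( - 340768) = 986/463 = 2^1*17^1*29^1*463^( - 1)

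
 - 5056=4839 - 9895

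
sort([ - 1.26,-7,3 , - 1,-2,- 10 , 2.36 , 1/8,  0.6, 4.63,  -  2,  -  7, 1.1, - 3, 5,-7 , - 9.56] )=[-10, - 9.56,-7,  -  7, -7, - 3, - 2, - 2,-1.26, - 1, 1/8, 0.6, 1.1,  2.36, 3,  4.63, 5 ] 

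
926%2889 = 926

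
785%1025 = 785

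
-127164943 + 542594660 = 415429717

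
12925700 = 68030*190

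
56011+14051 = 70062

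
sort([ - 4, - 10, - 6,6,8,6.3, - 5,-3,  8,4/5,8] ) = [ - 10, - 6,-5, - 4, - 3,4/5,6,6.3,8,8,8]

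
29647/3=9882 + 1/3=9882.33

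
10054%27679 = 10054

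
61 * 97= 5917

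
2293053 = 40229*57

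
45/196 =45/196  =  0.23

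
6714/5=6714/5 = 1342.80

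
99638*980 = 97645240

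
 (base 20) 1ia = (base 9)1045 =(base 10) 770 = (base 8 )1402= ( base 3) 1001112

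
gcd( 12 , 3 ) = 3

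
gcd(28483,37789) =1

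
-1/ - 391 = 1/391 = 0.00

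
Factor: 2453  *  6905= 5^1*11^1*223^1 * 1381^1 = 16937965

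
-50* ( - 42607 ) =2130350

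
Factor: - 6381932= -2^2* 1595483^1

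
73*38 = 2774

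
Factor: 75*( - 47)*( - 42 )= 2^1 *3^2*5^2 * 7^1* 47^1 =148050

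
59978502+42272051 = 102250553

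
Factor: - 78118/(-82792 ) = 39059/41396 =2^( - 2)*79^( - 1)*131^( - 1 )*139^1*281^1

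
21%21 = 0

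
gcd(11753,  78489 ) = 1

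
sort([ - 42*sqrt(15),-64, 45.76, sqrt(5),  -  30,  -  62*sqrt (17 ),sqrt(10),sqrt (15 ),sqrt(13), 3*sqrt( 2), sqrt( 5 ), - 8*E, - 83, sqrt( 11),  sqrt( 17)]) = [ - 62*sqrt(17),-42*sqrt(15),  -  83, - 64,  -  30,- 8*E, sqrt (5), sqrt (5 ), sqrt ( 10), sqrt (11 ), sqrt(13 ), sqrt(15),sqrt( 17 ), 3*sqrt(2 ), 45.76 ] 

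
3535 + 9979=13514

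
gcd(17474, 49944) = 2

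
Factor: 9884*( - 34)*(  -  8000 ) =2^9*5^3*7^1 * 17^1*353^1 = 2688448000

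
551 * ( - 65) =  - 35815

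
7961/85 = 93 + 56/85 = 93.66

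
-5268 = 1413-6681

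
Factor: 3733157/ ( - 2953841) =-11^(-1 )*268531^( - 1 )*3733157^1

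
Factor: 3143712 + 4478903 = 7622615 = 5^1*7^1 * 11^1*13^1*1523^1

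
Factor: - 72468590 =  - 2^1*5^1*379^1*19121^1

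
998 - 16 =982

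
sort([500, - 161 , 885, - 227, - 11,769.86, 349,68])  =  [ - 227,-161 , - 11, 68, 349, 500,  769.86, 885]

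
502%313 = 189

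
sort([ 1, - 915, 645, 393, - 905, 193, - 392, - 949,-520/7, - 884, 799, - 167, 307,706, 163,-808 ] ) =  [- 949, - 915, - 905, -884, - 808, - 392,- 167, - 520/7,1, 163,193, 307, 393,  645 , 706, 799 ] 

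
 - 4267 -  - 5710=1443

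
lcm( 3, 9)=9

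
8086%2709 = 2668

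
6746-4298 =2448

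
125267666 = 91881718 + 33385948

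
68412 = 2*34206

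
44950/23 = 1954 + 8/23 = 1954.35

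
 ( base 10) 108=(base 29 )3l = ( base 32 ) 3c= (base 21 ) 53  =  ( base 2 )1101100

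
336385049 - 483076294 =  - 146691245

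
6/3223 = 6/3223 = 0.00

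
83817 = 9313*9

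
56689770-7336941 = 49352829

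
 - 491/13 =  - 491/13=- 37.77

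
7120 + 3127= 10247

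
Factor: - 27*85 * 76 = -174420 = - 2^2*3^3*5^1 * 17^1 * 19^1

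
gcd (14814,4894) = 2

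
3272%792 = 104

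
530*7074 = 3749220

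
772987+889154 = 1662141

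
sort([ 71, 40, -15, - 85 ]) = [ - 85, - 15,40,71 ] 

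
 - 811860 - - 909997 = 98137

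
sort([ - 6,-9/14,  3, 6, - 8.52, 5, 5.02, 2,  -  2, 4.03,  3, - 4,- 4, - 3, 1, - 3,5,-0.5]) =[ - 8.52, - 6,  -  4, - 4, - 3, - 3, - 2, - 9/14  , - 0.5, 1,2, 3,  3, 4.03, 5, 5, 5.02, 6]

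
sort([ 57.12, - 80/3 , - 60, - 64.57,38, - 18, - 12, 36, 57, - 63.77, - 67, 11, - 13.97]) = [  -  67,-64.57, -63.77, - 60, - 80/3, - 18, - 13.97,- 12,11 , 36,38, 57,57.12]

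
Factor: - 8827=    - 7^1 * 13^1*97^1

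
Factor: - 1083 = -3^1*19^2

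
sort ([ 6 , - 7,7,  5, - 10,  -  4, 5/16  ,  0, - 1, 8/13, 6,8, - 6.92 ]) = [ - 10, - 7, - 6.92, - 4, - 1, 0, 5/16,8/13,5, 6,6,7, 8]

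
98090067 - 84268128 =13821939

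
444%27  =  12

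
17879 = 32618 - 14739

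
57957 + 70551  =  128508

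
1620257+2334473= 3954730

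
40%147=40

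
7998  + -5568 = 2430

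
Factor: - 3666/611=- 2^1 * 3^1=- 6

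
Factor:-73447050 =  - 2^1*3^1*5^2*23^1*61^1 * 349^1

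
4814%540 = 494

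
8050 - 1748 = 6302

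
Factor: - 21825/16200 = - 97/72 = - 2^ ( - 3)*3^( - 2 )*97^1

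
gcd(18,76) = 2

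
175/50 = 3+1/2 = 3.50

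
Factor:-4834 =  - 2^1*2417^1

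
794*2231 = 1771414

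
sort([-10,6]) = [ - 10,6]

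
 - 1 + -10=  - 11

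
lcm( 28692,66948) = 200844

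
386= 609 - 223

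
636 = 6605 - 5969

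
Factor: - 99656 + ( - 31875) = -103^1*1277^1 = -  131531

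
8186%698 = 508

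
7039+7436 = 14475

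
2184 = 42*52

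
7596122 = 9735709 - 2139587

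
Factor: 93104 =2^4*11^1*23^2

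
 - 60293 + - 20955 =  - 81248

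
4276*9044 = 38672144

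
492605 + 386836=879441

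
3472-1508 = 1964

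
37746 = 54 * 699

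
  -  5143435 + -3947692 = -9091127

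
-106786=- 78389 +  - 28397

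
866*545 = 471970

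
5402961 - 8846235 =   -  3443274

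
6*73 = 438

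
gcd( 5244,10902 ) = 138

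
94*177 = 16638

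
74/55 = 74/55 = 1.35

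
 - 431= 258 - 689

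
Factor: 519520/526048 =5^1*191^1*967^ ( - 1) = 955/967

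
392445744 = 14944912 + 377500832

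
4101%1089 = 834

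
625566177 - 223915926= 401650251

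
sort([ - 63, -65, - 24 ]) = [ - 65, - 63, - 24] 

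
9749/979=9+938/979 = 9.96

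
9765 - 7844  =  1921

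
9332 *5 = 46660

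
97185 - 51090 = 46095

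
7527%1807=299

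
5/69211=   5/69211=0.00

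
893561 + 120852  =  1014413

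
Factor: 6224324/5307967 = 2^2 * 7^( - 1)*19^1*613^ ( - 1)*1237^( - 1 )*81899^1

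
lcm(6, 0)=0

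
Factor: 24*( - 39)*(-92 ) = 86112 = 2^5*3^2*13^1*23^1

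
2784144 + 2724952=5509096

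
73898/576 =128 +85/288 =128.30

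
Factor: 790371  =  3^3*73^1*401^1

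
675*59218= 39972150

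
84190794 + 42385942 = 126576736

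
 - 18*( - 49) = 882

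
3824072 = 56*68287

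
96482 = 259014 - 162532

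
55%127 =55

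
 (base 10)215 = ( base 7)425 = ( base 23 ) 98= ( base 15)e5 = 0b11010111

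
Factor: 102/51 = 2^1 = 2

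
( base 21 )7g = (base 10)163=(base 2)10100011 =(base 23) 72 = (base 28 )5N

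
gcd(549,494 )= 1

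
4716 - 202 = 4514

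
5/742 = 5/742 = 0.01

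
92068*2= 184136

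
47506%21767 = 3972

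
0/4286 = 0 = 0.00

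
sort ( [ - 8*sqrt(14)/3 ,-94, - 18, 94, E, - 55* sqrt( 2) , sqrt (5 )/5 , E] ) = [ - 94,-55*sqrt(2 ),  -  18, - 8*sqrt( 14 )/3, sqrt(5)/5,E,E, 94 ]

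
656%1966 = 656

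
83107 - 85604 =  - 2497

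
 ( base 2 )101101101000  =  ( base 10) 2920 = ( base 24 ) 51G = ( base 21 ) 6d1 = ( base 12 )1834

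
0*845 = 0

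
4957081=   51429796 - 46472715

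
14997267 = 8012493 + 6984774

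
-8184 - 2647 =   -  10831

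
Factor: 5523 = 3^1* 7^1*263^1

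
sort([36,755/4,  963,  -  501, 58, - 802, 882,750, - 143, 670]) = [  -  802, - 501, - 143,36,58,755/4 , 670, 750,882,963 ]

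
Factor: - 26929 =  - 7^1*3847^1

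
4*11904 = 47616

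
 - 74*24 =-1776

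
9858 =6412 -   -  3446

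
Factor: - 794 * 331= - 262814  =  - 2^1*331^1*397^1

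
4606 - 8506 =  - 3900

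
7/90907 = 7/90907 = 0.00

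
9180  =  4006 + 5174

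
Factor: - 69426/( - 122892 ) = 87/154 = 2^( - 1)*3^1*7^( - 1 )*11^( - 1) * 29^1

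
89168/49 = 89168/49 = 1819.76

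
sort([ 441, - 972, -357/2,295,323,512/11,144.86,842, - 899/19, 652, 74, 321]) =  [ - 972, - 357/2, - 899/19,512/11, 74,144.86,295,321, 323,  441,652, 842 ]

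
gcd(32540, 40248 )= 4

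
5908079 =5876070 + 32009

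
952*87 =82824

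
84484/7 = 12069+ 1/7 =12069.14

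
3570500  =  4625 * 772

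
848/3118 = 424/1559 = 0.27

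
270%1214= 270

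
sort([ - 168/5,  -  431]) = [ - 431, - 168/5]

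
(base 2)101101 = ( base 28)1h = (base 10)45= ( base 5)140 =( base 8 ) 55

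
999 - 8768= - 7769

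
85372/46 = 42686/23=   1855.91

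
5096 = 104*49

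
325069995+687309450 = 1012379445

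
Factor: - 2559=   -  3^1*853^1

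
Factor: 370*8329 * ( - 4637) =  - 2^1*5^1*37^1*4637^1*8329^1 = - 14289982010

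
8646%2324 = 1674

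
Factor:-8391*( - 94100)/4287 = 263197700/1429 = 2^2*5^2*941^1*1429^( - 1) * 2797^1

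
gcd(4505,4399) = 53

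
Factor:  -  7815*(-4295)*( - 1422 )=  - 2^1*3^3*5^2 * 79^1*521^1*859^1 = - 47730034350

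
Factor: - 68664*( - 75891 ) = 2^3*3^2*41^1*617^1*2861^1 = 5210979624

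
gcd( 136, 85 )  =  17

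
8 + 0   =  8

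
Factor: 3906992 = 2^4*31^1*7877^1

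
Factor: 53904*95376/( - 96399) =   -  2^8*1123^1  *  1987^1*10711^( - 1) = - 571238656/10711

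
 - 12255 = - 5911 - 6344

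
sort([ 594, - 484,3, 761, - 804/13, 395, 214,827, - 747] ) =[ -747, - 484, - 804/13, 3,214,395,594,  761, 827 ]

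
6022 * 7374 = 44406228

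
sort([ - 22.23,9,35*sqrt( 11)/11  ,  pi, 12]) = [ - 22.23,pi , 9, 35 * sqrt( 11 )/11,12 ]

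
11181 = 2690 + 8491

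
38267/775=38267/775=49.38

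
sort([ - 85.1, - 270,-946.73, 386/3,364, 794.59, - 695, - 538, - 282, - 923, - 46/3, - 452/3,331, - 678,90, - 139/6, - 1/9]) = [ - 946.73, - 923, - 695,-678, - 538, - 282,- 270 , - 452/3, - 85.1, - 139/6,  -  46/3, - 1/9, 90,386/3, 331,364,794.59]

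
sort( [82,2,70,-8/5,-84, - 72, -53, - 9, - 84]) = [ - 84, - 84,- 72, - 53, - 9, - 8/5 , 2, 70,82]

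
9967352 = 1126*8852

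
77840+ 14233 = 92073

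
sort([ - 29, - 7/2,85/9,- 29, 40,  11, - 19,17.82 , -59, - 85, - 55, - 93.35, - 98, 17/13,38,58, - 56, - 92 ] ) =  [ - 98 , - 93.35, - 92, - 85, - 59, - 56, - 55, - 29, - 29, - 19, - 7/2,17/13 , 85/9, 11,17.82,38, 40,58] 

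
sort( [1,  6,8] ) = [1,  6 , 8] 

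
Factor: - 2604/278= - 1302/139 = - 2^1*3^1*7^1 * 31^1 *139^ ( - 1 ) 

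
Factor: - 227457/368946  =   - 2^( - 1)*103^( - 1 ) * 127^1 = - 127/206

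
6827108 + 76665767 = 83492875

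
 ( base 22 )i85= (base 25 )E5I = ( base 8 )21275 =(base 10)8893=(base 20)124d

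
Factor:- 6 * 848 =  - 2^5*3^1 * 53^1 = - 5088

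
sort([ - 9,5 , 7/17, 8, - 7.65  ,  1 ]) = [ - 9,  -  7.65,7/17, 1, 5, 8 ]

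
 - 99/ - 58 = 1 + 41/58 = 1.71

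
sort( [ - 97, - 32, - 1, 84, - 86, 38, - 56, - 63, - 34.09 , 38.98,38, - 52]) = [-97,-86, - 63,-56, - 52,- 34.09, - 32, - 1 , 38,38,38.98, 84 ]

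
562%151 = 109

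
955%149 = 61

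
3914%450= 314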